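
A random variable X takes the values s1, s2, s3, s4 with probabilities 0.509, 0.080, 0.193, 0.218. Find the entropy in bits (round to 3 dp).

1.725 bits

H = −Σ pᵢ log₂ pᵢ.
−0.509·log₂(0.509) = 0.4959
−0.080·log₂(0.080) = 0.2915
−0.193·log₂(0.193) = 0.4581
−0.218·log₂(0.218) = 0.4791
Sum ≈ 1.7245 → 1.725 bits.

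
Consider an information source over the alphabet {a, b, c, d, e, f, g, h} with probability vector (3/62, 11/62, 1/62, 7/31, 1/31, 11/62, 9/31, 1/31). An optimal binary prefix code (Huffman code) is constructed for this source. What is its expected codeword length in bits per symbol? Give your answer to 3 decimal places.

2.565 bits/symbol

Repeatedly combine the two least-probable nodes; the expected code length is the sum of the merged weights.
merge 1/62 + 1/31 → 3/62
merge 1/31 + 3/62 → 5/62
merge 3/62 + 5/62 → 4/31
merge 4/31 + 11/62 → 19/62
merge 11/62 + 7/31 → 25/62
merge 9/31 + 19/62 → 37/62
merge 25/62 + 37/62 → 1
L = 3/62 + 5/62 + 4/31 + 19/62 + 25/62 + 37/62 + 1 = 159/62 ≈ 2.565 bits/symbol.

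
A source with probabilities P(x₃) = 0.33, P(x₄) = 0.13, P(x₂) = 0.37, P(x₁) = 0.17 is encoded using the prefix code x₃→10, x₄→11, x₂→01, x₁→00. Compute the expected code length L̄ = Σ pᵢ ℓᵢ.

2 bits/symbol

L̄ = Σ pᵢ·ℓᵢ = 0.33·2 + 0.13·2 + 0.37·2 + 0.17·2 = 2 bits/symbol.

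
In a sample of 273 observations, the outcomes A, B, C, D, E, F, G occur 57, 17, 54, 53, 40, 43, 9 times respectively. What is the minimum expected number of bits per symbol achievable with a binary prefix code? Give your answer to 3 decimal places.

Probabilities are the counts divided by 273.
Repeatedly combine the two least-probable nodes; the expected code length is the sum of the merged weights.
merge 3/91 + 17/273 → 2/21
merge 2/21 + 40/273 → 22/91
merge 43/273 + 53/273 → 32/91
merge 18/91 + 19/91 → 37/91
merge 22/91 + 32/91 → 54/91
merge 37/91 + 54/91 → 1
L = 2/21 + 22/91 + 32/91 + 37/91 + 54/91 + 1 = 734/273 ≈ 2.689 bits/symbol.

2.689 bits/symbol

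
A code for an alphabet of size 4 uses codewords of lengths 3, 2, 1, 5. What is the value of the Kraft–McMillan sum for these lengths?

0.90625

With common denominator 2^5 = 32: Σ 2^(−ℓᵢ) = 4/32 + 8/32 + 16/32 + 1/32 = 29/32 = 0.90625.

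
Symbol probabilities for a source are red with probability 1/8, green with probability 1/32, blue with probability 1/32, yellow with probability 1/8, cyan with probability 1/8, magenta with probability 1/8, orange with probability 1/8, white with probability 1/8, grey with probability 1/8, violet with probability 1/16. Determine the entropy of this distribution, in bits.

Each probability is a power of 1/2, so log₂(1/p) is an integer.
H = Σ p·log₂(1/p) = 1/8·3 + 1/32·5 + 1/32·5 + 1/8·3 + 1/8·3 + 1/8·3 + 1/8·3 + 1/8·3 + 1/8·3 + 1/16·4 = 3.1875 bits.

3.1875 bits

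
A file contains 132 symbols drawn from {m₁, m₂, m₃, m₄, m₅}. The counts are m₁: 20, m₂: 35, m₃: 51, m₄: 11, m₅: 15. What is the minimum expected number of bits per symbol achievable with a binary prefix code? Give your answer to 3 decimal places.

2.159 bits/symbol

Probabilities are the counts divided by 132.
Repeatedly combine the two least-probable nodes; the expected code length is the sum of the merged weights.
merge 1/12 + 5/44 → 13/66
merge 5/33 + 13/66 → 23/66
merge 35/132 + 23/66 → 27/44
merge 17/44 + 27/44 → 1
L = 13/66 + 23/66 + 27/44 + 1 = 95/44 ≈ 2.159 bits/symbol.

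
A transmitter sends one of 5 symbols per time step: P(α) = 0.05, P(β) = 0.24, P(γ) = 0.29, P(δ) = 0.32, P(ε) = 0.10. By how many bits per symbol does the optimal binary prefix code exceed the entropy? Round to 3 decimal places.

0.064 bits

Entropy H = −Σ p log₂ p ≈ 2.0864 bits.
Huffman merges: 1/20+1/10→3/20; 3/20+6/25→39/100; 29/100+8/25→61/100; 39/100+61/100→1. L = 43/20 ≈ 2.1500.
L − H = 2.1500 − 2.0864 = 0.064 bits.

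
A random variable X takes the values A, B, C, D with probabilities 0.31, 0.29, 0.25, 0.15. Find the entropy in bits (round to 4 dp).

1.9522 bits

H = −Σ pᵢ log₂ pᵢ.
−0.31·log₂(0.31) = 0.5238
−0.29·log₂(0.29) = 0.5179
−0.25·log₂(0.25) = 0.5000
−0.15·log₂(0.15) = 0.4105
Sum ≈ 1.9522 → 1.9522 bits.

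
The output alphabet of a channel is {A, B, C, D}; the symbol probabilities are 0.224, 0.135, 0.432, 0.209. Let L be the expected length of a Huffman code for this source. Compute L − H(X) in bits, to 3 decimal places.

0.043 bits

Entropy H = −Σ p log₂ p ≈ 1.8686 bits.
Huffman merges: 27/200+209/1000→43/125; 28/125+43/125→71/125; 54/125+71/125→1. L = 239/125 ≈ 1.9120.
L − H = 1.9120 − 1.8686 = 0.043 bits.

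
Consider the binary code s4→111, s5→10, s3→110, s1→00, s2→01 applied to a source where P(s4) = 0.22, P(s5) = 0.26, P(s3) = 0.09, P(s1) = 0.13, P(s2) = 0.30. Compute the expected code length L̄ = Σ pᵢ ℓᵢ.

2.31 bits/symbol

L̄ = Σ pᵢ·ℓᵢ = 0.22·3 + 0.26·2 + 0.09·3 + 0.13·2 + 0.30·2 = 2.31 bits/symbol.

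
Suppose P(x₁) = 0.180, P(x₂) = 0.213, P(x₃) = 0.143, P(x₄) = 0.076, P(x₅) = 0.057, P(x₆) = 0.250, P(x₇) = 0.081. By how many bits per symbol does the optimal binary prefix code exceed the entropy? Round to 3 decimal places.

0.036 bits

Entropy H = −Σ p log₂ p ≈ 2.6336 bits.
Huffman merges: 57/1000+19/250→133/1000; 81/1000+133/1000→107/500; 143/1000+9/50→323/1000; 213/1000+107/500→427/1000; 1/4+323/1000→573/1000; 427/1000+573/1000→1. L = 267/100 ≈ 2.6700.
L − H = 2.6700 − 2.6336 = 0.036 bits.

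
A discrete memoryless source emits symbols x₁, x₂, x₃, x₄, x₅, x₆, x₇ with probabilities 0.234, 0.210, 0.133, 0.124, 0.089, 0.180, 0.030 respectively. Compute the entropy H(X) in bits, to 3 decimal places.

H = −Σ pᵢ log₂ pᵢ.
−0.234·log₂(0.234) = 0.4903
−0.210·log₂(0.210) = 0.4728
−0.133·log₂(0.133) = 0.3871
−0.124·log₂(0.124) = 0.3734
−0.089·log₂(0.089) = 0.3106
−0.180·log₂(0.180) = 0.4453
−0.030·log₂(0.030) = 0.1518
Sum ≈ 2.6314 → 2.631 bits.

2.631 bits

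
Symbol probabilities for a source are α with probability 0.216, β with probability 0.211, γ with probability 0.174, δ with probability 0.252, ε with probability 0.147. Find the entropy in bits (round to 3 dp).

H = −Σ pᵢ log₂ pᵢ.
−0.216·log₂(0.216) = 0.4776
−0.211·log₂(0.211) = 0.4736
−0.174·log₂(0.174) = 0.4390
−0.252·log₂(0.252) = 0.5011
−0.147·log₂(0.147) = 0.4066
Sum ≈ 2.2979 → 2.298 bits.

2.298 bits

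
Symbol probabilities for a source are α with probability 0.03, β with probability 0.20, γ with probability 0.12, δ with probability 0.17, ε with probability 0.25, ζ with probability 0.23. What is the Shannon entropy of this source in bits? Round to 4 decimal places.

2.4055 bits

H = −Σ pᵢ log₂ pᵢ.
−0.03·log₂(0.03) = 0.1518
−0.20·log₂(0.20) = 0.4644
−0.12·log₂(0.12) = 0.3671
−0.17·log₂(0.17) = 0.4346
−0.25·log₂(0.25) = 0.5000
−0.23·log₂(0.23) = 0.4877
Sum ≈ 2.4055 → 2.4055 bits.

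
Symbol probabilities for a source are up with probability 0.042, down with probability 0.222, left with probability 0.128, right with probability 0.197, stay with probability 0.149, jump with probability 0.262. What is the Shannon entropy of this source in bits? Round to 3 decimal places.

2.431 bits

H = −Σ pᵢ log₂ pᵢ.
−0.042·log₂(0.042) = 0.1921
−0.222·log₂(0.222) = 0.4820
−0.128·log₂(0.128) = 0.3796
−0.197·log₂(0.197) = 0.4617
−0.149·log₂(0.149) = 0.4092
−0.262·log₂(0.262) = 0.5063
Sum ≈ 2.4310 → 2.431 bits.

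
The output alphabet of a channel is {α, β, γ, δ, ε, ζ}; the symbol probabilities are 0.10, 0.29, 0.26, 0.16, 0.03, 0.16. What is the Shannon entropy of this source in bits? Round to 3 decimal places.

H = −Σ pᵢ log₂ pᵢ.
−0.10·log₂(0.10) = 0.3322
−0.29·log₂(0.29) = 0.5179
−0.26·log₂(0.26) = 0.5053
−0.16·log₂(0.16) = 0.4230
−0.03·log₂(0.03) = 0.1518
−0.16·log₂(0.16) = 0.4230
Sum ≈ 2.3532 → 2.353 bits.

2.353 bits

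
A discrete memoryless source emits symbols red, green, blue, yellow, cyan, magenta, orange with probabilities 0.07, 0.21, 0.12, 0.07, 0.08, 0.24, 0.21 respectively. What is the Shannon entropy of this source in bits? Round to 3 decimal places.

2.635 bits

H = −Σ pᵢ log₂ pᵢ.
−0.07·log₂(0.07) = 0.2686
−0.21·log₂(0.21) = 0.4728
−0.12·log₂(0.12) = 0.3671
−0.07·log₂(0.07) = 0.2686
−0.08·log₂(0.08) = 0.2915
−0.24·log₂(0.24) = 0.4941
−0.21·log₂(0.21) = 0.4728
Sum ≈ 2.6355 → 2.635 bits.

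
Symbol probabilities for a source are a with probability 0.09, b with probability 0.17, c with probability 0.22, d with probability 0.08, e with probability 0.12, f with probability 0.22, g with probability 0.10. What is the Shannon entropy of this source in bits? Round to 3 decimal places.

2.699 bits

H = −Σ pᵢ log₂ pᵢ.
−0.09·log₂(0.09) = 0.3127
−0.17·log₂(0.17) = 0.4346
−0.22·log₂(0.22) = 0.4806
−0.08·log₂(0.08) = 0.2915
−0.12·log₂(0.12) = 0.3671
−0.22·log₂(0.22) = 0.4806
−0.10·log₂(0.10) = 0.3322
Sum ≈ 2.6992 → 2.699 bits.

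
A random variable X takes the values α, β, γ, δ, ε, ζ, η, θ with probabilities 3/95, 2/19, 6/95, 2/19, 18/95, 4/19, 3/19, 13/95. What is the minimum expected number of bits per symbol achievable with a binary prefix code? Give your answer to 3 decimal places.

2.884 bits/symbol

Repeatedly combine the two least-probable nodes; the expected code length is the sum of the merged weights.
merge 3/95 + 6/95 → 9/95
merge 9/95 + 2/19 → 1/5
merge 2/19 + 13/95 → 23/95
merge 3/19 + 18/95 → 33/95
merge 1/5 + 4/19 → 39/95
merge 23/95 + 33/95 → 56/95
merge 39/95 + 56/95 → 1
L = 9/95 + 1/5 + 23/95 + 33/95 + 39/95 + 56/95 + 1 = 274/95 ≈ 2.884 bits/symbol.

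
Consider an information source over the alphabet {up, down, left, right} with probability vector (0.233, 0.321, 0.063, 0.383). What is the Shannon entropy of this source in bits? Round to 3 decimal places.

H = −Σ pᵢ log₂ pᵢ.
−0.233·log₂(0.233) = 0.4897
−0.321·log₂(0.321) = 0.5262
−0.063·log₂(0.063) = 0.2513
−0.383·log₂(0.383) = 0.5303
Sum ≈ 1.7975 → 1.797 bits.

1.797 bits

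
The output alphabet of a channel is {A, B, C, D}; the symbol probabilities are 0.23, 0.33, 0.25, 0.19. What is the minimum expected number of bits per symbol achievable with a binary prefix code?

2 bits/symbol

Repeatedly combine the two least-probable nodes; the expected code length is the sum of the merged weights.
merge 19/100 + 23/100 → 21/50
merge 1/4 + 33/100 → 29/50
merge 21/50 + 29/50 → 1
L = 21/50 + 29/50 + 1 = 2 bits/symbol.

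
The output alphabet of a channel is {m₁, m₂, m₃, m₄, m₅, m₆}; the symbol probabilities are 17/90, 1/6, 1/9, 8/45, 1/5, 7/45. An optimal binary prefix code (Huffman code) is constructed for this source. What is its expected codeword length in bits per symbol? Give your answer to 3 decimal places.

2.611 bits/symbol

Repeatedly combine the two least-probable nodes; the expected code length is the sum of the merged weights.
merge 1/9 + 7/45 → 4/15
merge 1/6 + 8/45 → 31/90
merge 17/90 + 1/5 → 7/18
merge 4/15 + 31/90 → 11/18
merge 7/18 + 11/18 → 1
L = 4/15 + 31/90 + 7/18 + 11/18 + 1 = 47/18 ≈ 2.611 bits/symbol.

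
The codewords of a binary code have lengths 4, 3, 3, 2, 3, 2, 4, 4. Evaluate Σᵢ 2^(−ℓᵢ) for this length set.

With common denominator 2^4 = 16: Σ 2^(−ℓᵢ) = 1/16 + 2/16 + 2/16 + 4/16 + 2/16 + 4/16 + 1/16 + 1/16 = 17/16 = 1.0625.

1.0625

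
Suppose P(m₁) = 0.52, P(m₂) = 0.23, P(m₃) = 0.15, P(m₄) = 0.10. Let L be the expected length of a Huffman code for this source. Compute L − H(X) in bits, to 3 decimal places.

0.009 bits

Entropy H = −Σ p log₂ p ≈ 1.7210 bits.
Huffman merges: 1/10+3/20→1/4; 23/100+1/4→12/25; 12/25+13/25→1. L = 173/100 ≈ 1.7300.
L − H = 1.7300 − 1.7210 = 0.009 bits.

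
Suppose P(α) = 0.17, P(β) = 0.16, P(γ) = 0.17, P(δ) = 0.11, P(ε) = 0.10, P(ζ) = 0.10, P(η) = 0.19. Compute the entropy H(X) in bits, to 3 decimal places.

2.762 bits

H = −Σ pᵢ log₂ pᵢ.
−0.17·log₂(0.17) = 0.4346
−0.16·log₂(0.16) = 0.4230
−0.17·log₂(0.17) = 0.4346
−0.11·log₂(0.11) = 0.3503
−0.10·log₂(0.10) = 0.3322
−0.10·log₂(0.10) = 0.3322
−0.19·log₂(0.19) = 0.4552
Sum ≈ 2.7621 → 2.762 bits.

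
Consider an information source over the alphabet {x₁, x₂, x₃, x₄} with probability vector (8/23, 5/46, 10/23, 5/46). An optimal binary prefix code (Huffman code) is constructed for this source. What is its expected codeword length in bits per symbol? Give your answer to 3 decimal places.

1.783 bits/symbol

Repeatedly combine the two least-probable nodes; the expected code length is the sum of the merged weights.
merge 5/46 + 5/46 → 5/23
merge 5/23 + 8/23 → 13/23
merge 10/23 + 13/23 → 1
L = 5/23 + 13/23 + 1 = 41/23 ≈ 1.783 bits/symbol.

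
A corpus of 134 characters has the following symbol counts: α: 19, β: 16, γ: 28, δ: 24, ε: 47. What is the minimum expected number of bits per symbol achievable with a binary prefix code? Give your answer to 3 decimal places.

2.261 bits/symbol

Probabilities are the counts divided by 134.
Repeatedly combine the two least-probable nodes; the expected code length is the sum of the merged weights.
merge 8/67 + 19/134 → 35/134
merge 12/67 + 14/67 → 26/67
merge 35/134 + 47/134 → 41/67
merge 26/67 + 41/67 → 1
L = 35/134 + 26/67 + 41/67 + 1 = 303/134 ≈ 2.261 bits/symbol.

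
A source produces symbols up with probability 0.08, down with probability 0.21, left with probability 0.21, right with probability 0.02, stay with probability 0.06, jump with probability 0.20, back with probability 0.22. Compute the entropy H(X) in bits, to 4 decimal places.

H = −Σ pᵢ log₂ pᵢ.
−0.08·log₂(0.08) = 0.2915
−0.21·log₂(0.21) = 0.4728
−0.21·log₂(0.21) = 0.4728
−0.02·log₂(0.02) = 0.1129
−0.06·log₂(0.06) = 0.2435
−0.20·log₂(0.20) = 0.4644
−0.22·log₂(0.22) = 0.4806
Sum ≈ 2.5385 → 2.5385 bits.

2.5385 bits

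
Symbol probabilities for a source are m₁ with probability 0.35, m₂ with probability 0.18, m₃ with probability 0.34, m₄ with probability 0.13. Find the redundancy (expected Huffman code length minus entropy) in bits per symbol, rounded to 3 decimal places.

Entropy H = −Σ p log₂ p ≈ 1.8872 bits.
Huffman merges: 13/100+9/50→31/100; 31/100+17/50→13/20; 7/20+13/20→1. L = 49/25 ≈ 1.9600.
L − H = 1.9600 − 1.8872 = 0.073 bits.

0.073 bits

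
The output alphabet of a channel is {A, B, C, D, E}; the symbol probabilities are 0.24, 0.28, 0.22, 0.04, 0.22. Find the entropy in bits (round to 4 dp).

H = −Σ pᵢ log₂ pᵢ.
−0.24·log₂(0.24) = 0.4941
−0.28·log₂(0.28) = 0.5142
−0.22·log₂(0.22) = 0.4806
−0.04·log₂(0.04) = 0.1858
−0.22·log₂(0.22) = 0.4806
Sum ≈ 2.1553 → 2.1553 bits.

2.1553 bits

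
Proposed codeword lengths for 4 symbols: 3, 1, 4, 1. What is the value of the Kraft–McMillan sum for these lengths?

With common denominator 2^4 = 16: Σ 2^(−ℓᵢ) = 2/16 + 8/16 + 1/16 + 8/16 = 19/16 = 1.1875.

1.1875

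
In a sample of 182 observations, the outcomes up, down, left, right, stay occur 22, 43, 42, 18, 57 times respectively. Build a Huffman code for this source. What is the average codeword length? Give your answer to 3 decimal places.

Probabilities are the counts divided by 182.
Repeatedly combine the two least-probable nodes; the expected code length is the sum of the merged weights.
merge 9/91 + 11/91 → 20/91
merge 20/91 + 3/13 → 41/91
merge 43/182 + 57/182 → 50/91
merge 41/91 + 50/91 → 1
L = 20/91 + 41/91 + 50/91 + 1 = 202/91 ≈ 2.220 bits/symbol.

2.220 bits/symbol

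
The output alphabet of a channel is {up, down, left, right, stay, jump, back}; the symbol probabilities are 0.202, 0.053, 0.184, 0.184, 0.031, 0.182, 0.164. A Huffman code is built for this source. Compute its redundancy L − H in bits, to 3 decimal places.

0.078 bits

Entropy H = −Σ p log₂ p ≈ 2.6199 bits.
Huffman merges: 31/1000+53/1000→21/250; 21/250+41/250→31/125; 91/500+23/125→183/500; 23/125+101/500→193/500; 31/125+183/500→307/500; 193/500+307/500→1. L = 1349/500 ≈ 2.6980.
L − H = 2.6980 − 2.6199 = 0.078 bits.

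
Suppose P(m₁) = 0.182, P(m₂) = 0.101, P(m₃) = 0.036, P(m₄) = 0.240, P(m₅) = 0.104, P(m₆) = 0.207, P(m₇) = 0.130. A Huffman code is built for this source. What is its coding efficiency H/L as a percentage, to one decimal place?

Entropy H = −Σ p log₂ p ≈ 2.6408 bits.
Huffman merges: 9/250+101/1000→137/1000; 13/125+13/100→117/500; 137/1000+91/500→319/1000; 207/1000+117/500→441/1000; 6/25+319/1000→559/1000; 441/1000+559/1000→1. L = 269/100 ≈ 2.6900.
Efficiency = H/L = 2.6408/2.6900 = 98.2%.

98.2%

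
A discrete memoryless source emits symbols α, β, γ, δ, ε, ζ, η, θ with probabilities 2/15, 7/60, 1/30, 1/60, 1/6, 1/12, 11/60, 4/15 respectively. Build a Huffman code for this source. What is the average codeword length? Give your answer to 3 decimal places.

2.733 bits/symbol

Repeatedly combine the two least-probable nodes; the expected code length is the sum of the merged weights.
merge 1/60 + 1/30 → 1/20
merge 1/20 + 1/12 → 2/15
merge 7/60 + 2/15 → 1/4
merge 2/15 + 1/6 → 3/10
merge 11/60 + 1/4 → 13/30
merge 4/15 + 3/10 → 17/30
merge 13/30 + 17/30 → 1
L = 1/20 + 2/15 + 1/4 + 3/10 + 13/30 + 17/30 + 1 = 41/15 ≈ 2.733 bits/symbol.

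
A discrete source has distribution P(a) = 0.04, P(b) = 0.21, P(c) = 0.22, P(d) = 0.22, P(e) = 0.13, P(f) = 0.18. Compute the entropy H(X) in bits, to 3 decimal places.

H = −Σ pᵢ log₂ pᵢ.
−0.04·log₂(0.04) = 0.1858
−0.21·log₂(0.21) = 0.4728
−0.22·log₂(0.22) = 0.4806
−0.22·log₂(0.22) = 0.4806
−0.13·log₂(0.13) = 0.3826
−0.18·log₂(0.18) = 0.4453
Sum ≈ 2.4477 → 2.448 bits.

2.448 bits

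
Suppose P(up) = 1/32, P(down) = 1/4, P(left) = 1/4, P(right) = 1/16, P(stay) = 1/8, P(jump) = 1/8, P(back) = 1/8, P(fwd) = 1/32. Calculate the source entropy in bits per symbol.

2.6875 bits

Each probability is a power of 1/2, so log₂(1/p) is an integer.
H = Σ p·log₂(1/p) = 1/32·5 + 1/4·2 + 1/4·2 + 1/16·4 + 1/8·3 + 1/8·3 + 1/8·3 + 1/32·5 = 2.6875 bits.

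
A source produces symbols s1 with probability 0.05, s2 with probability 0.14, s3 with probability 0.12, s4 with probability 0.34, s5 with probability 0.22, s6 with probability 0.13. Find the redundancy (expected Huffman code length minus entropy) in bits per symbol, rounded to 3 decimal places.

Entropy H = −Σ p log₂ p ≈ 2.3727 bits.
Huffman merges: 1/20+3/25→17/100; 13/100+7/50→27/100; 17/100+11/50→39/100; 27/100+17/50→61/100; 39/100+61/100→1. L = 61/25 ≈ 2.4400.
L − H = 2.4400 − 2.3727 = 0.067 bits.

0.067 bits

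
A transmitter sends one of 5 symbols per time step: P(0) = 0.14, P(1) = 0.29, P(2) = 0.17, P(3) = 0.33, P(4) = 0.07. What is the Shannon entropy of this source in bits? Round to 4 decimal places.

H = −Σ pᵢ log₂ pᵢ.
−0.14·log₂(0.14) = 0.3971
−0.29·log₂(0.29) = 0.5179
−0.17·log₂(0.17) = 0.4346
−0.33·log₂(0.33) = 0.5278
−0.07·log₂(0.07) = 0.2686
Sum ≈ 2.1460 → 2.1460 bits.

2.1460 bits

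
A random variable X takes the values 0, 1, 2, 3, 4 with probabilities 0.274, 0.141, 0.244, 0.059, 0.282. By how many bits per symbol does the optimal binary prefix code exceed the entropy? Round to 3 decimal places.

0.037 bits

Entropy H = −Σ p log₂ p ≈ 2.1627 bits.
Huffman merges: 59/1000+141/1000→1/5; 1/5+61/250→111/250; 137/500+141/500→139/250; 111/250+139/250→1. L = 11/5 ≈ 2.2000.
L − H = 2.2000 − 2.1627 = 0.037 bits.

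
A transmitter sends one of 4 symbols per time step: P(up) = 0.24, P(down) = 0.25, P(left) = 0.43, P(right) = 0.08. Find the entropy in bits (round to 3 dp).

1.809 bits

H = −Σ pᵢ log₂ pᵢ.
−0.24·log₂(0.24) = 0.4941
−0.25·log₂(0.25) = 0.5000
−0.43·log₂(0.43) = 0.5236
−0.08·log₂(0.08) = 0.2915
Sum ≈ 1.8092 → 1.809 bits.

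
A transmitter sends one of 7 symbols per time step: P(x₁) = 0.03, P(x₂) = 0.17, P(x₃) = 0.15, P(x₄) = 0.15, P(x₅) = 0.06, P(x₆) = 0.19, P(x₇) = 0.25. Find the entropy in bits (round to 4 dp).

2.6062 bits

H = −Σ pᵢ log₂ pᵢ.
−0.03·log₂(0.03) = 0.1518
−0.17·log₂(0.17) = 0.4346
−0.15·log₂(0.15) = 0.4105
−0.15·log₂(0.15) = 0.4105
−0.06·log₂(0.06) = 0.2435
−0.19·log₂(0.19) = 0.4552
−0.25·log₂(0.25) = 0.5000
Sum ≈ 2.6062 → 2.6062 bits.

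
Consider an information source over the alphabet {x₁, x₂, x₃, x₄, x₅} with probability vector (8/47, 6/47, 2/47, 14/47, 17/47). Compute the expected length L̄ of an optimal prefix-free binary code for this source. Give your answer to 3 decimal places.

Repeatedly combine the two least-probable nodes; the expected code length is the sum of the merged weights.
merge 2/47 + 6/47 → 8/47
merge 8/47 + 8/47 → 16/47
merge 14/47 + 16/47 → 30/47
merge 17/47 + 30/47 → 1
L = 8/47 + 16/47 + 30/47 + 1 = 101/47 ≈ 2.149 bits/symbol.

2.149 bits/symbol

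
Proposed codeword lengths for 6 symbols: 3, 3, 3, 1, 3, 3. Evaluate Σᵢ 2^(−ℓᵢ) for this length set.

1.125

With common denominator 2^3 = 8: Σ 2^(−ℓᵢ) = 1/8 + 1/8 + 1/8 + 4/8 + 1/8 + 1/8 = 9/8 = 1.125.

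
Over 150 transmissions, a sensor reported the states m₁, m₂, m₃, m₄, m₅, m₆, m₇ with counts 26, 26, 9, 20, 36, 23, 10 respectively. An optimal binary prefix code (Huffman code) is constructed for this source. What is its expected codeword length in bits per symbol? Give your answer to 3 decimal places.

Probabilities are the counts divided by 150.
Repeatedly combine the two least-probable nodes; the expected code length is the sum of the merged weights.
merge 3/50 + 1/15 → 19/150
merge 19/150 + 2/15 → 13/50
merge 23/150 + 13/75 → 49/150
merge 13/75 + 6/25 → 31/75
merge 13/50 + 49/150 → 44/75
merge 31/75 + 44/75 → 1
L = 19/150 + 13/50 + 49/150 + 31/75 + 44/75 + 1 = 407/150 ≈ 2.713 bits/symbol.

2.713 bits/symbol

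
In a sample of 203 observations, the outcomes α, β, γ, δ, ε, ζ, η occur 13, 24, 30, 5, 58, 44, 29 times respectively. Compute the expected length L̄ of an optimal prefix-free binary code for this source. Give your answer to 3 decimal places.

Probabilities are the counts divided by 203.
Repeatedly combine the two least-probable nodes; the expected code length is the sum of the merged weights.
merge 5/203 + 13/203 → 18/203
merge 18/203 + 24/203 → 6/29
merge 1/7 + 30/203 → 59/203
merge 6/29 + 44/203 → 86/203
merge 2/7 + 59/203 → 117/203
merge 86/203 + 117/203 → 1
L = 18/203 + 6/29 + 59/203 + 86/203 + 117/203 + 1 = 75/29 ≈ 2.586 bits/symbol.

2.586 bits/symbol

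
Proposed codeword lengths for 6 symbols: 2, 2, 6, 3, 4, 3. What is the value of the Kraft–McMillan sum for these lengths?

With common denominator 2^6 = 64: Σ 2^(−ℓᵢ) = 16/64 + 16/64 + 1/64 + 8/64 + 4/64 + 8/64 = 53/64 = 0.828125.

0.828125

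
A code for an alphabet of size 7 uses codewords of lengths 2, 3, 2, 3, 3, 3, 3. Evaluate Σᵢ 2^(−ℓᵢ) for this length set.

With common denominator 2^3 = 8: Σ 2^(−ℓᵢ) = 2/8 + 1/8 + 2/8 + 1/8 + 1/8 + 1/8 + 1/8 = 9/8 = 1.125.

1.125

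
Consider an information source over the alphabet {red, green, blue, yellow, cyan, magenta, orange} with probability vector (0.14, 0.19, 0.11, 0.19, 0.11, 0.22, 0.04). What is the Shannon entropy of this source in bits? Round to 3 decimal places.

H = −Σ pᵢ log₂ pᵢ.
−0.14·log₂(0.14) = 0.3971
−0.19·log₂(0.19) = 0.4552
−0.11·log₂(0.11) = 0.3503
−0.19·log₂(0.19) = 0.4552
−0.11·log₂(0.11) = 0.3503
−0.22·log₂(0.22) = 0.4806
−0.04·log₂(0.04) = 0.1858
Sum ≈ 2.6745 → 2.674 bits.

2.674 bits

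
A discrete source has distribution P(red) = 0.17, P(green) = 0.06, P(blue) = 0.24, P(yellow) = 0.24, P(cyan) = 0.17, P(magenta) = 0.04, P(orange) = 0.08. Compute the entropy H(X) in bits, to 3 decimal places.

H = −Σ pᵢ log₂ pᵢ.
−0.17·log₂(0.17) = 0.4346
−0.06·log₂(0.06) = 0.2435
−0.24·log₂(0.24) = 0.4941
−0.24·log₂(0.24) = 0.4941
−0.17·log₂(0.17) = 0.4346
−0.04·log₂(0.04) = 0.1858
−0.08·log₂(0.08) = 0.2915
Sum ≈ 2.5782 → 2.578 bits.

2.578 bits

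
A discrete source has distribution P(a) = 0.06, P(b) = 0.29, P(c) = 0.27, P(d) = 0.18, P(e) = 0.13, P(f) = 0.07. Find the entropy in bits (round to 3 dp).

2.368 bits

H = −Σ pᵢ log₂ pᵢ.
−0.06·log₂(0.06) = 0.2435
−0.29·log₂(0.29) = 0.5179
−0.27·log₂(0.27) = 0.5100
−0.18·log₂(0.18) = 0.4453
−0.13·log₂(0.13) = 0.3826
−0.07·log₂(0.07) = 0.2686
Sum ≈ 2.3680 → 2.368 bits.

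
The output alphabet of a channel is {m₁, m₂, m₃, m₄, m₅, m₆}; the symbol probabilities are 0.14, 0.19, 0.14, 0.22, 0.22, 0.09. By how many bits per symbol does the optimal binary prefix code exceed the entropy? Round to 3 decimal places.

0.037 bits

Entropy H = −Σ p log₂ p ≈ 2.5232 bits.
Huffman merges: 9/100+7/50→23/100; 7/50+19/100→33/100; 11/50+11/50→11/25; 23/100+33/100→14/25; 11/25+14/25→1. L = 64/25 ≈ 2.5600.
L − H = 2.5600 − 2.5232 = 0.037 bits.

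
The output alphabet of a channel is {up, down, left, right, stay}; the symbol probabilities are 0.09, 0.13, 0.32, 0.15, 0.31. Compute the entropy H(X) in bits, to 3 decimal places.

H = −Σ pᵢ log₂ pᵢ.
−0.09·log₂(0.09) = 0.3127
−0.13·log₂(0.13) = 0.3826
−0.32·log₂(0.32) = 0.5260
−0.15·log₂(0.15) = 0.4105
−0.31·log₂(0.31) = 0.5238
Sum ≈ 2.1557 → 2.156 bits.

2.156 bits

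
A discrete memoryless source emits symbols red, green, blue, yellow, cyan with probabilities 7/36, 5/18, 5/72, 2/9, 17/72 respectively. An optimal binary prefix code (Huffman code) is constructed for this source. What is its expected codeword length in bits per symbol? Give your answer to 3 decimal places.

2.264 bits/symbol

Repeatedly combine the two least-probable nodes; the expected code length is the sum of the merged weights.
merge 5/72 + 7/36 → 19/72
merge 2/9 + 17/72 → 11/24
merge 19/72 + 5/18 → 13/24
merge 11/24 + 13/24 → 1
L = 19/72 + 11/24 + 13/24 + 1 = 163/72 ≈ 2.264 bits/symbol.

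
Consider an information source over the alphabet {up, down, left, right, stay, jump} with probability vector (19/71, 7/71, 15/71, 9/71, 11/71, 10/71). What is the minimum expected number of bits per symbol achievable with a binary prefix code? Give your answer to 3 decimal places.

2.521 bits/symbol

Repeatedly combine the two least-probable nodes; the expected code length is the sum of the merged weights.
merge 7/71 + 9/71 → 16/71
merge 10/71 + 11/71 → 21/71
merge 15/71 + 16/71 → 31/71
merge 19/71 + 21/71 → 40/71
merge 31/71 + 40/71 → 1
L = 16/71 + 21/71 + 31/71 + 40/71 + 1 = 179/71 ≈ 2.521 bits/symbol.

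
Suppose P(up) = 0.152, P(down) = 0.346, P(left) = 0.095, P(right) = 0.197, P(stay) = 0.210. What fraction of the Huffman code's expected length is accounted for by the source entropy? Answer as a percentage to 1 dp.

97.9%

Entropy H = −Σ p log₂ p ≈ 2.2000 bits.
Huffman merges: 19/200+19/125→247/1000; 197/1000+21/100→407/1000; 247/1000+173/500→593/1000; 407/1000+593/1000→1. L = 2247/1000 ≈ 2.2470.
Efficiency = H/L = 2.2000/2.2470 = 97.9%.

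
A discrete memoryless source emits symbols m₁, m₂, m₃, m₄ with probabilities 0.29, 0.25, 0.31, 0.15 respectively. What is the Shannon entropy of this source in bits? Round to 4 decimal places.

H = −Σ pᵢ log₂ pᵢ.
−0.29·log₂(0.29) = 0.5179
−0.25·log₂(0.25) = 0.5000
−0.31·log₂(0.31) = 0.5238
−0.15·log₂(0.15) = 0.4105
Sum ≈ 1.9522 → 1.9522 bits.

1.9522 bits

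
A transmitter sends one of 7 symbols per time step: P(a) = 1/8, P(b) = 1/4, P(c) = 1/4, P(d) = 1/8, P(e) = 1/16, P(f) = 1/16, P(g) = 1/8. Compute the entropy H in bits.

Each probability is a power of 1/2, so log₂(1/p) is an integer.
H = Σ p·log₂(1/p) = 1/8·3 + 1/4·2 + 1/4·2 + 1/8·3 + 1/16·4 + 1/16·4 + 1/8·3 = 2.625 bits.

2.625 bits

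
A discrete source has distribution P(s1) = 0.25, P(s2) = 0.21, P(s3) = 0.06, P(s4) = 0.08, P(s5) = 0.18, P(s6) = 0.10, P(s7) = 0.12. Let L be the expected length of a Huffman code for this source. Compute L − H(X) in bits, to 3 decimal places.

Entropy H = −Σ p log₂ p ≈ 2.6524 bits.
Huffman merges: 3/50+2/25→7/50; 1/10+3/25→11/50; 7/50+9/50→8/25; 21/100+11/50→43/100; 1/4+8/25→57/100; 43/100+57/100→1. L = 67/25 ≈ 2.6800.
L − H = 2.6800 − 2.6524 = 0.028 bits.

0.028 bits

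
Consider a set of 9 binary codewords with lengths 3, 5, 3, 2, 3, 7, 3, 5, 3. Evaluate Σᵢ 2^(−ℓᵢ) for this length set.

0.9453125

With common denominator 2^7 = 128: Σ 2^(−ℓᵢ) = 16/128 + 4/128 + 16/128 + 32/128 + 16/128 + 1/128 + 16/128 + 4/128 + 16/128 = 121/128 = 0.9453125.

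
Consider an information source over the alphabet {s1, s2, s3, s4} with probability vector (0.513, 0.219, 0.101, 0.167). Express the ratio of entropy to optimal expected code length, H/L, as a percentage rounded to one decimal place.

99.1%

Entropy H = −Σ p log₂ p ≈ 1.7391 bits.
Huffman merges: 101/1000+167/1000→67/250; 219/1000+67/250→487/1000; 487/1000+513/1000→1. L = 351/200 ≈ 1.7550.
Efficiency = H/L = 1.7391/1.7550 = 99.1%.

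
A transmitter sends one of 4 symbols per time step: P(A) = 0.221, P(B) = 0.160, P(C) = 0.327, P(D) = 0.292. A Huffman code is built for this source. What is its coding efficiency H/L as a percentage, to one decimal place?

97.5%

Entropy H = −Σ p log₂ p ≈ 1.9502 bits.
Huffman merges: 4/25+221/1000→381/1000; 73/250+327/1000→619/1000; 381/1000+619/1000→1. L = 2 ≈ 2.0000.
Efficiency = H/L = 1.9502/2.0000 = 97.5%.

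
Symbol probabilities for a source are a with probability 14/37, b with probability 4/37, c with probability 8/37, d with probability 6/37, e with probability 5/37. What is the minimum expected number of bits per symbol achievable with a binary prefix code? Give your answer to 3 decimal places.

2.243 bits/symbol

Repeatedly combine the two least-probable nodes; the expected code length is the sum of the merged weights.
merge 4/37 + 5/37 → 9/37
merge 6/37 + 8/37 → 14/37
merge 9/37 + 14/37 → 23/37
merge 14/37 + 23/37 → 1
L = 9/37 + 14/37 + 23/37 + 1 = 83/37 ≈ 2.243 bits/symbol.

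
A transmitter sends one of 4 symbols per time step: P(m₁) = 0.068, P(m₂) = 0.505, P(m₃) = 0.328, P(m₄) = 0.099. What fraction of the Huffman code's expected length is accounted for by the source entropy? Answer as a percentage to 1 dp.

97.4%

Entropy H = −Σ p log₂ p ≈ 1.6193 bits.
Huffman merges: 17/250+99/1000→167/1000; 167/1000+41/125→99/200; 99/200+101/200→1. L = 831/500 ≈ 1.6620.
Efficiency = H/L = 1.6193/1.6620 = 97.4%.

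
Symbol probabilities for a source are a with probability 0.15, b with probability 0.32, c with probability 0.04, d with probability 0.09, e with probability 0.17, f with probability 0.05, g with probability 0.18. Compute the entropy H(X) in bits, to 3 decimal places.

2.531 bits

H = −Σ pᵢ log₂ pᵢ.
−0.15·log₂(0.15) = 0.4105
−0.32·log₂(0.32) = 0.5260
−0.04·log₂(0.04) = 0.1858
−0.09·log₂(0.09) = 0.3127
−0.17·log₂(0.17) = 0.4346
−0.05·log₂(0.05) = 0.2161
−0.18·log₂(0.18) = 0.4453
Sum ≈ 2.5310 → 2.531 bits.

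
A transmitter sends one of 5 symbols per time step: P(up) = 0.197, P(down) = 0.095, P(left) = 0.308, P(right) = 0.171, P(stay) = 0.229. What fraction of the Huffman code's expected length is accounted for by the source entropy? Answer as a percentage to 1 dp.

98.4%

Entropy H = −Σ p log₂ p ≈ 2.2303 bits.
Huffman merges: 19/200+171/1000→133/500; 197/1000+229/1000→213/500; 133/500+77/250→287/500; 213/500+287/500→1. L = 1133/500 ≈ 2.2660.
Efficiency = H/L = 2.2303/2.2660 = 98.4%.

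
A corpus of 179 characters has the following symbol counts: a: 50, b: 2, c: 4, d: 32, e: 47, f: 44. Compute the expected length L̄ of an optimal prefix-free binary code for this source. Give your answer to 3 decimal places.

Probabilities are the counts divided by 179.
Repeatedly combine the two least-probable nodes; the expected code length is the sum of the merged weights.
merge 2/179 + 4/179 → 6/179
merge 6/179 + 32/179 → 38/179
merge 38/179 + 44/179 → 82/179
merge 47/179 + 50/179 → 97/179
merge 82/179 + 97/179 → 1
L = 6/179 + 38/179 + 82/179 + 97/179 + 1 = 402/179 ≈ 2.246 bits/symbol.

2.246 bits/symbol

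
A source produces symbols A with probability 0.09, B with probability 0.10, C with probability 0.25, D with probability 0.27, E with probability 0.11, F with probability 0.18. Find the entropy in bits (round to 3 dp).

H = −Σ pᵢ log₂ pᵢ.
−0.09·log₂(0.09) = 0.3127
−0.10·log₂(0.10) = 0.3322
−0.25·log₂(0.25) = 0.5000
−0.27·log₂(0.27) = 0.5100
−0.11·log₂(0.11) = 0.3503
−0.18·log₂(0.18) = 0.4453
Sum ≈ 2.4505 → 2.450 bits.

2.450 bits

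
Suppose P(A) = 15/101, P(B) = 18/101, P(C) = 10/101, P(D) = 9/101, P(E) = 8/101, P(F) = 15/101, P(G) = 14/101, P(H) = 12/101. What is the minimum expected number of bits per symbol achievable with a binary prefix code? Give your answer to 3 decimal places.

2.990 bits/symbol

Repeatedly combine the two least-probable nodes; the expected code length is the sum of the merged weights.
merge 8/101 + 9/101 → 17/101
merge 10/101 + 12/101 → 22/101
merge 14/101 + 15/101 → 29/101
merge 15/101 + 17/101 → 32/101
merge 18/101 + 22/101 → 40/101
merge 29/101 + 32/101 → 61/101
merge 40/101 + 61/101 → 1
L = 17/101 + 22/101 + 29/101 + 32/101 + 40/101 + 61/101 + 1 = 302/101 ≈ 2.990 bits/symbol.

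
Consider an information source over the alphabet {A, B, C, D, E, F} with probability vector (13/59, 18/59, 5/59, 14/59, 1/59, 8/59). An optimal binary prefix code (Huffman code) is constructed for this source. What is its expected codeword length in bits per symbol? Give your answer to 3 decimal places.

2.339 bits/symbol

Repeatedly combine the two least-probable nodes; the expected code length is the sum of the merged weights.
merge 1/59 + 5/59 → 6/59
merge 6/59 + 8/59 → 14/59
merge 13/59 + 14/59 → 27/59
merge 14/59 + 18/59 → 32/59
merge 27/59 + 32/59 → 1
L = 6/59 + 14/59 + 27/59 + 32/59 + 1 = 138/59 ≈ 2.339 bits/symbol.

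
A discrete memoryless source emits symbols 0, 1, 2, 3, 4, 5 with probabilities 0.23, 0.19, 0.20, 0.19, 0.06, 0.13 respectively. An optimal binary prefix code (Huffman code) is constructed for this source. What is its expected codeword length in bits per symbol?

Repeatedly combine the two least-probable nodes; the expected code length is the sum of the merged weights.
merge 3/50 + 13/100 → 19/100
merge 19/100 + 19/100 → 19/50
merge 19/100 + 1/5 → 39/100
merge 23/100 + 19/50 → 61/100
merge 39/100 + 61/100 → 1
L = 19/100 + 19/50 + 39/100 + 61/100 + 1 = 257/100 = 2.57 bits/symbol.

2.57 bits/symbol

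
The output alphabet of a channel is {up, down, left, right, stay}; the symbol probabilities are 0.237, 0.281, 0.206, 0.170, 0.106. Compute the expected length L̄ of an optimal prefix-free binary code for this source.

Repeatedly combine the two least-probable nodes; the expected code length is the sum of the merged weights.
merge 53/500 + 17/100 → 69/250
merge 103/500 + 237/1000 → 443/1000
merge 69/250 + 281/1000 → 557/1000
merge 443/1000 + 557/1000 → 1
L = 69/250 + 443/1000 + 557/1000 + 1 = 569/250 = 2.276 bits/symbol.

2.276 bits/symbol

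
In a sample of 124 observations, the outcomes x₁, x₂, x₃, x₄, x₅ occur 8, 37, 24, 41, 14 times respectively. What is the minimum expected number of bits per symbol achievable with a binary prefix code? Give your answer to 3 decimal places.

Probabilities are the counts divided by 124.
Repeatedly combine the two least-probable nodes; the expected code length is the sum of the merged weights.
merge 2/31 + 7/62 → 11/62
merge 11/62 + 6/31 → 23/62
merge 37/124 + 41/124 → 39/62
merge 23/62 + 39/62 → 1
L = 11/62 + 23/62 + 39/62 + 1 = 135/62 ≈ 2.177 bits/symbol.

2.177 bits/symbol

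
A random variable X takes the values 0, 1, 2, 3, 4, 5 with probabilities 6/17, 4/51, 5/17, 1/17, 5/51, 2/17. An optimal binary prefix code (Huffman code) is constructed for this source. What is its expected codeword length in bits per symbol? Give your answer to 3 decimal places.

Repeatedly combine the two least-probable nodes; the expected code length is the sum of the merged weights.
merge 1/17 + 4/51 → 7/51
merge 5/51 + 2/17 → 11/51
merge 7/51 + 11/51 → 6/17
merge 5/17 + 6/17 → 11/17
merge 6/17 + 11/17 → 1
L = 7/51 + 11/51 + 6/17 + 11/17 + 1 = 40/17 ≈ 2.353 bits/symbol.

2.353 bits/symbol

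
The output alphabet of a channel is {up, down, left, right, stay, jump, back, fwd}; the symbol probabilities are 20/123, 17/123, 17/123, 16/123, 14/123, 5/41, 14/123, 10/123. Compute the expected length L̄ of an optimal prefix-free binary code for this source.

Repeatedly combine the two least-probable nodes; the expected code length is the sum of the merged weights.
merge 10/123 + 14/123 → 8/41
merge 14/123 + 5/41 → 29/123
merge 16/123 + 17/123 → 11/41
merge 17/123 + 20/123 → 37/123
merge 8/41 + 29/123 → 53/123
merge 11/41 + 37/123 → 70/123
merge 53/123 + 70/123 → 1
L = 8/41 + 29/123 + 11/41 + 37/123 + 53/123 + 70/123 + 1 = 3 bits/symbol.

3 bits/symbol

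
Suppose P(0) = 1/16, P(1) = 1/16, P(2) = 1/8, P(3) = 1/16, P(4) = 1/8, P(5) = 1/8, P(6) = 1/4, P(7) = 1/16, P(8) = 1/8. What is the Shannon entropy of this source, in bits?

Each probability is a power of 1/2, so log₂(1/p) is an integer.
H = Σ p·log₂(1/p) = 1/16·4 + 1/16·4 + 1/8·3 + 1/16·4 + 1/8·3 + 1/8·3 + 1/4·2 + 1/16·4 + 1/8·3 = 3 bits.

3 bits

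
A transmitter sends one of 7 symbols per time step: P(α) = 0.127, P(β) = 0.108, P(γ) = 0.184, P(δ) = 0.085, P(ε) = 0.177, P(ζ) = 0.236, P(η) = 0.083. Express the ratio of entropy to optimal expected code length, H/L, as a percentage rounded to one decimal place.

98.6%

Entropy H = −Σ p log₂ p ≈ 2.7084 bits.
Huffman merges: 83/1000+17/200→21/125; 27/250+127/1000→47/200; 21/125+177/1000→69/200; 23/125+47/200→419/1000; 59/250+69/200→581/1000; 419/1000+581/1000→1. L = 687/250 ≈ 2.7480.
Efficiency = H/L = 2.7084/2.7480 = 98.6%.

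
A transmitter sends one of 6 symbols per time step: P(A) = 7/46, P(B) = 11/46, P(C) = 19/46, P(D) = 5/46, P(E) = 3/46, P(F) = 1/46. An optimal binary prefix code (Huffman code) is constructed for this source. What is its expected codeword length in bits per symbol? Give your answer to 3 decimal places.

2.217 bits/symbol

Repeatedly combine the two least-probable nodes; the expected code length is the sum of the merged weights.
merge 1/46 + 3/46 → 2/23
merge 2/23 + 5/46 → 9/46
merge 7/46 + 9/46 → 8/23
merge 11/46 + 8/23 → 27/46
merge 19/46 + 27/46 → 1
L = 2/23 + 9/46 + 8/23 + 27/46 + 1 = 51/23 ≈ 2.217 bits/symbol.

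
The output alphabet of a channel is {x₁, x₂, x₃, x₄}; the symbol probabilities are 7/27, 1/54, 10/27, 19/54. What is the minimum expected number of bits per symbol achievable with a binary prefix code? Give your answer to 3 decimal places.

Repeatedly combine the two least-probable nodes; the expected code length is the sum of the merged weights.
merge 1/54 + 7/27 → 5/18
merge 5/18 + 19/54 → 17/27
merge 10/27 + 17/27 → 1
L = 5/18 + 17/27 + 1 = 103/54 ≈ 1.907 bits/symbol.

1.907 bits/symbol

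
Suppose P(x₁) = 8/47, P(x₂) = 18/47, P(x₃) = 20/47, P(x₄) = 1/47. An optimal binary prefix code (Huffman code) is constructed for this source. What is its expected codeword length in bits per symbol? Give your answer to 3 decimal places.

Repeatedly combine the two least-probable nodes; the expected code length is the sum of the merged weights.
merge 1/47 + 8/47 → 9/47
merge 9/47 + 18/47 → 27/47
merge 20/47 + 27/47 → 1
L = 9/47 + 27/47 + 1 = 83/47 ≈ 1.766 bits/symbol.

1.766 bits/symbol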